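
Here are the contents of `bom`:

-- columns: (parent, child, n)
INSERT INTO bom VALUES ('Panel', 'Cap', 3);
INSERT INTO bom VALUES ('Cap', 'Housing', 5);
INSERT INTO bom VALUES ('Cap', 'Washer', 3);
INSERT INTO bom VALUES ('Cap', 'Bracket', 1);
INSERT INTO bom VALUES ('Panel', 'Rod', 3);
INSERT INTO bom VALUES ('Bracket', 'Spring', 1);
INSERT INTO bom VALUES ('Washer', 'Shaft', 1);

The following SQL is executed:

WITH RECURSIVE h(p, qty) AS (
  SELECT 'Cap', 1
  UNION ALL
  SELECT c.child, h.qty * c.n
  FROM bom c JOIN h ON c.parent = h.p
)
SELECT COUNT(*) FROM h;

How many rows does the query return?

6

Base: (Cap, qty=1).
Iteration 1: components of {Cap} -> Bracket = 1*1 = 1, Housing = 1*5 = 5, Washer = 1*3 = 3.
Iteration 2: components of {Bracket,Housing,Washer} -> Shaft = 3*1 = 3, Spring = 1*1 = 1.
Iteration 3: no further components; recursion stops.
Total rows emitted: 6.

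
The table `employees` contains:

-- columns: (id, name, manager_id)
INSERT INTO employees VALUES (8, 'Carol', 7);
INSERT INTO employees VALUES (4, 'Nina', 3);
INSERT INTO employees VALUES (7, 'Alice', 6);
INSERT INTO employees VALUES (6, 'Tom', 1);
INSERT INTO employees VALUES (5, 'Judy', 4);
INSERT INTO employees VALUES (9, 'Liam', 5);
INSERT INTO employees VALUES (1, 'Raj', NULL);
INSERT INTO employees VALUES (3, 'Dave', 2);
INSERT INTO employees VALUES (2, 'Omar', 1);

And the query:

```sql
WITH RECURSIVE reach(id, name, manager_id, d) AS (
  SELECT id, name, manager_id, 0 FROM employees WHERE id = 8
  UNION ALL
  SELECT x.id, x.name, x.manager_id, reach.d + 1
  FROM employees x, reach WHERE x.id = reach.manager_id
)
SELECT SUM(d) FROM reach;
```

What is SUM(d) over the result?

Base: id=8 (Carol), manager_id=7, d 0.
Iteration 1: join on id=7 -> Alice (id 7, manager_id=6, d 1).
Iteration 2: join on id=6 -> Tom (id 6, manager_id=1, d 2).
Iteration 3: join on id=1 -> Raj (id 1, manager_id=NULL, d 3).
Iteration 4: manager_id is NULL; no match; recursion stops.
SUM(d) = 0 + 1 + 2 + 3 = 6.

6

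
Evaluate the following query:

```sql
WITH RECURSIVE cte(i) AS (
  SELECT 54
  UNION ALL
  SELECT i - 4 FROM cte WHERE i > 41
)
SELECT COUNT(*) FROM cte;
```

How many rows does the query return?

Base: i=54.
Iteration 1: 54 > 41 holds -> i = 54 - 4 = 50.
Iteration 2: 50 > 41 holds -> i = 50 - 4 = 46.
Iteration 3: 46 > 41 holds -> i = 46 - 4 = 42.
Iteration 4: 42 > 41 holds -> i = 42 - 4 = 38.
Iteration 5: 38 > 41 fails; recursion stops.
Total rows emitted: 5.

5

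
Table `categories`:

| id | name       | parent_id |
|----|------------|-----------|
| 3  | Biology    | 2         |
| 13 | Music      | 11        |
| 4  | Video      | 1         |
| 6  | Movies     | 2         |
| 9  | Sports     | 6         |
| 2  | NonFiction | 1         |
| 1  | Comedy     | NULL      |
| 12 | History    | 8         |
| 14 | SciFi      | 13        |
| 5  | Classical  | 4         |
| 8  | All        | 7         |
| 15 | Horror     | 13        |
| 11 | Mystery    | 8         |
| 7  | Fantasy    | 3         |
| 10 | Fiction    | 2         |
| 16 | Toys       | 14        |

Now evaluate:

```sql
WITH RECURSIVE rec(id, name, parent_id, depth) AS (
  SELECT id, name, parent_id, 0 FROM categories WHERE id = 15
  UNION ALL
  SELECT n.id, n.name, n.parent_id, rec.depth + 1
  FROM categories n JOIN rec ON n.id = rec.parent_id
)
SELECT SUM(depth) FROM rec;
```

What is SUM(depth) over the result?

Base: id=15 (Horror), parent_id=13, depth 0.
Iteration 1: join on id=13 -> Music (id 13, parent_id=11, depth 1).
Iteration 2: join on id=11 -> Mystery (id 11, parent_id=8, depth 2).
Iteration 3: join on id=8 -> All (id 8, parent_id=7, depth 3).
Iteration 4: join on id=7 -> Fantasy (id 7, parent_id=3, depth 4).
Iteration 5: join on id=3 -> Biology (id 3, parent_id=2, depth 5).
Iteration 6: join on id=2 -> NonFiction (id 2, parent_id=1, depth 6).
Iteration 7: join on id=1 -> Comedy (id 1, parent_id=NULL, depth 7).
Iteration 8: parent_id is NULL; no match; recursion stops.
SUM(depth) = 0 + 1 + 2 + 3 + 4 + 5 + 6 + 7 = 28.

28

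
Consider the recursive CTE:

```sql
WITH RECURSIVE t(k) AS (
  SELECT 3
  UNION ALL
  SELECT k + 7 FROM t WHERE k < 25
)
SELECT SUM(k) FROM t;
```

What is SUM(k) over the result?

85

Base: k=3.
Iteration 1: 3 < 25 holds -> k = 3 + 7 = 10.
Iteration 2: 10 < 25 holds -> k = 10 + 7 = 17.
Iteration 3: 17 < 25 holds -> k = 17 + 7 = 24.
Iteration 4: 24 < 25 holds -> k = 24 + 7 = 31.
Iteration 5: 31 < 25 fails; recursion stops.
SUM(k) = 3 + 10 + 17 + 24 + 31 = 85.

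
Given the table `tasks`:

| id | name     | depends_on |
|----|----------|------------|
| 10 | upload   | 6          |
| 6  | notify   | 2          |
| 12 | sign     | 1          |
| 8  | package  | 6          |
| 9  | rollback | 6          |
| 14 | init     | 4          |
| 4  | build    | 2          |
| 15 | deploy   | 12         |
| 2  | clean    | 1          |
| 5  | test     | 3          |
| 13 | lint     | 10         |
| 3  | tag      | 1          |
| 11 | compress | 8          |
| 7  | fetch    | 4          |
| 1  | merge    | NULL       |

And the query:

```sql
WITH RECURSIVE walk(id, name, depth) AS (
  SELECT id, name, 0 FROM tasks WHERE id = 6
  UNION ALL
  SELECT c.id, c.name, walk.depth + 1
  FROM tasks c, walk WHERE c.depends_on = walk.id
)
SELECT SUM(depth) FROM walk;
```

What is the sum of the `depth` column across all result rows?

7

Base: id=6 (notify) at depth 0.
Iteration 1: rows with depends_on in {6} -> package (id 8, depth 1), rollback (id 9, depth 1), upload (id 10, depth 1).
Iteration 2: rows with depends_on in {8,9,10} -> compress (id 11, depth 2), lint (id 13, depth 2).
Iteration 3: no rows with depends_on in {11,13}; recursion stops.
SUM(depth) = 0 + 1 + 1 + 1 + 2 + 2 = 7.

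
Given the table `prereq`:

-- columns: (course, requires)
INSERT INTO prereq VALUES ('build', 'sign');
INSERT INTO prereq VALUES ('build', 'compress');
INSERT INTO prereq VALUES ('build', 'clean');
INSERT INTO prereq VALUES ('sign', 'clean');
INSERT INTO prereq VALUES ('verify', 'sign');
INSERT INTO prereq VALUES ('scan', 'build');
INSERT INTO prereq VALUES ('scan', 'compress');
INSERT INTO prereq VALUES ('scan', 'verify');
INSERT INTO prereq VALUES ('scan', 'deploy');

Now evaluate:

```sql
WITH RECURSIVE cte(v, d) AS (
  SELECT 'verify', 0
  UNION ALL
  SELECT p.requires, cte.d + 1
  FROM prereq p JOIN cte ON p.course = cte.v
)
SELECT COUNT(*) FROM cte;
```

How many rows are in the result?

3

Base: (verify, d=0).
Iteration 1: edges from {verify} -> (sign, d=1).
Iteration 2: edges from {sign} -> (clean, d=2).
Iteration 3: no outgoing edges from {clean}; recursion stops.
Total rows emitted: 3.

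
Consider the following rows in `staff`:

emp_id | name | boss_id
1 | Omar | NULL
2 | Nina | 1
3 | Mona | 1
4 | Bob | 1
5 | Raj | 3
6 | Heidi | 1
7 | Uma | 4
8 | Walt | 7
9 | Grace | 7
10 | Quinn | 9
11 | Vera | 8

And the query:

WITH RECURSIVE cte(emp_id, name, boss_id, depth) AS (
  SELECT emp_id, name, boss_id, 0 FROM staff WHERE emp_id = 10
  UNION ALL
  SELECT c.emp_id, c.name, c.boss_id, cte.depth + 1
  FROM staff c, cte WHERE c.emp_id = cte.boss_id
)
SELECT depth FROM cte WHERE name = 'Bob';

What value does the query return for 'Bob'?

3

Base: emp_id=10 (Quinn), boss_id=9, depth 0.
Iteration 1: join on emp_id=9 -> Grace (id 9, boss_id=7, depth 1).
Iteration 2: join on emp_id=7 -> Uma (id 7, boss_id=4, depth 2).
Iteration 3: join on emp_id=4 -> Bob (id 4, boss_id=1, depth 3).
Iteration 4: join on emp_id=1 -> Omar (id 1, boss_id=NULL, depth 4).
Iteration 5: boss_id is NULL; no match; recursion stops.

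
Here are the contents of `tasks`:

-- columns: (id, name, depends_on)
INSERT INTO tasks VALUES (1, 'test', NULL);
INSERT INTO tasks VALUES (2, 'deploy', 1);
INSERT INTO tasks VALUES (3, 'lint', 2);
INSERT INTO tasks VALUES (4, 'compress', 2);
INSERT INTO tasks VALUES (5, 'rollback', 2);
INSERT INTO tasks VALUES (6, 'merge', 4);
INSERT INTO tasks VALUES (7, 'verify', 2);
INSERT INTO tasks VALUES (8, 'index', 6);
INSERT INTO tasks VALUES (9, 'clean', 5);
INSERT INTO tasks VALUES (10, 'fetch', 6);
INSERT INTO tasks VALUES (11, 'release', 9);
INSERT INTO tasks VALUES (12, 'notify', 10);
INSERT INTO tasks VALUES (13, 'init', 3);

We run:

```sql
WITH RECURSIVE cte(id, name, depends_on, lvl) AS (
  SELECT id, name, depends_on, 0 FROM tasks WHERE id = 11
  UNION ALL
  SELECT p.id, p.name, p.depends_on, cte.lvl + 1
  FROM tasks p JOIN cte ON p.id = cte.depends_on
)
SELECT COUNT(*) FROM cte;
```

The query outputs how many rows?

5

Base: id=11 (release), depends_on=9, lvl 0.
Iteration 1: join on id=9 -> clean (id 9, depends_on=5, lvl 1).
Iteration 2: join on id=5 -> rollback (id 5, depends_on=2, lvl 2).
Iteration 3: join on id=2 -> deploy (id 2, depends_on=1, lvl 3).
Iteration 4: join on id=1 -> test (id 1, depends_on=NULL, lvl 4).
Iteration 5: depends_on is NULL; no match; recursion stops.
Total rows emitted: 5.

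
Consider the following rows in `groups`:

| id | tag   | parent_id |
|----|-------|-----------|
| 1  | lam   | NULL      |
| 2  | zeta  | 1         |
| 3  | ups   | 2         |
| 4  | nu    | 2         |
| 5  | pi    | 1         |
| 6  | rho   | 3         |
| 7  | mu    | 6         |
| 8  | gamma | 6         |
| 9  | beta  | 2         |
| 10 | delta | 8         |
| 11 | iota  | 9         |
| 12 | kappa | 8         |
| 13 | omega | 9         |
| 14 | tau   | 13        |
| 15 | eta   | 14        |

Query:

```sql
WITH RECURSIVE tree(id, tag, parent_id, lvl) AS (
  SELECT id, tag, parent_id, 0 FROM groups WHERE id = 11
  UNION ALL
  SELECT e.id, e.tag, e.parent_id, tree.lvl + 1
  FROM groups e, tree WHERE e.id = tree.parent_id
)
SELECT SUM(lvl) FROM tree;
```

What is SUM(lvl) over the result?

Base: id=11 (iota), parent_id=9, lvl 0.
Iteration 1: join on id=9 -> beta (id 9, parent_id=2, lvl 1).
Iteration 2: join on id=2 -> zeta (id 2, parent_id=1, lvl 2).
Iteration 3: join on id=1 -> lam (id 1, parent_id=NULL, lvl 3).
Iteration 4: parent_id is NULL; no match; recursion stops.
SUM(lvl) = 0 + 1 + 2 + 3 = 6.

6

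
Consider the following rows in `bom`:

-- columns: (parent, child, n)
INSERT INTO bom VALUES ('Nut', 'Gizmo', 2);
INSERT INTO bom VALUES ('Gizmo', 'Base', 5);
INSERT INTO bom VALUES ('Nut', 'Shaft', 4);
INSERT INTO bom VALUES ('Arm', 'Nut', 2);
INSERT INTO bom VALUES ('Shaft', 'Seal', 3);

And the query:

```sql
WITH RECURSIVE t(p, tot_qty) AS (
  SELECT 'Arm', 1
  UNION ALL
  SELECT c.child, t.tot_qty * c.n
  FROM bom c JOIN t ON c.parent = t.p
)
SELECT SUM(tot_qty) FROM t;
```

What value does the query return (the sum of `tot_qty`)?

Base: (Arm, tot_qty=1).
Iteration 1: components of {Arm} -> Nut = 1*2 = 2.
Iteration 2: components of {Nut} -> Gizmo = 2*2 = 4, Shaft = 2*4 = 8.
Iteration 3: components of {Gizmo,Shaft} -> Base = 4*5 = 20, Seal = 8*3 = 24.
Iteration 4: no further components; recursion stops.
SUM(tot_qty) = 1 + 2 + 8 + 4 + 24 + 20 = 59.

59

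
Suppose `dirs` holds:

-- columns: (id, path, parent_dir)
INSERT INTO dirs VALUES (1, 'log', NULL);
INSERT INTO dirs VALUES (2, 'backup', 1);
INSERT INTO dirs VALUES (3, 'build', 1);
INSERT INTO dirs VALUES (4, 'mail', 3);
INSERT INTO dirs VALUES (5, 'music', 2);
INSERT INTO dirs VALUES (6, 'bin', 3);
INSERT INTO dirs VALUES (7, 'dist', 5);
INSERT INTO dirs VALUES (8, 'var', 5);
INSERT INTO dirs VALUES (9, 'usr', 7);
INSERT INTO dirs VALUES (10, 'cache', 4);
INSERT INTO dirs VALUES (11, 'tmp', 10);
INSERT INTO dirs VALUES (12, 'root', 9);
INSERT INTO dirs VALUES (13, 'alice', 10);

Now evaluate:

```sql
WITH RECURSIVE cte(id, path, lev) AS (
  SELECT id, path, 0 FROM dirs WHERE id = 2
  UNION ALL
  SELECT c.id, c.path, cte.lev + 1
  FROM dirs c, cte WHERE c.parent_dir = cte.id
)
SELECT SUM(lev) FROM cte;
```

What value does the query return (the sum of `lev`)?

Base: id=2 (backup) at lev 0.
Iteration 1: rows with parent_dir in {2} -> music (id 5, lev 1).
Iteration 2: rows with parent_dir in {5} -> dist (id 7, lev 2), var (id 8, lev 2).
Iteration 3: rows with parent_dir in {7,8} -> usr (id 9, lev 3).
Iteration 4: rows with parent_dir in {9} -> root (id 12, lev 4).
Iteration 5: no rows with parent_dir in {12}; recursion stops.
SUM(lev) = 0 + 1 + 2 + 2 + 3 + 4 = 12.

12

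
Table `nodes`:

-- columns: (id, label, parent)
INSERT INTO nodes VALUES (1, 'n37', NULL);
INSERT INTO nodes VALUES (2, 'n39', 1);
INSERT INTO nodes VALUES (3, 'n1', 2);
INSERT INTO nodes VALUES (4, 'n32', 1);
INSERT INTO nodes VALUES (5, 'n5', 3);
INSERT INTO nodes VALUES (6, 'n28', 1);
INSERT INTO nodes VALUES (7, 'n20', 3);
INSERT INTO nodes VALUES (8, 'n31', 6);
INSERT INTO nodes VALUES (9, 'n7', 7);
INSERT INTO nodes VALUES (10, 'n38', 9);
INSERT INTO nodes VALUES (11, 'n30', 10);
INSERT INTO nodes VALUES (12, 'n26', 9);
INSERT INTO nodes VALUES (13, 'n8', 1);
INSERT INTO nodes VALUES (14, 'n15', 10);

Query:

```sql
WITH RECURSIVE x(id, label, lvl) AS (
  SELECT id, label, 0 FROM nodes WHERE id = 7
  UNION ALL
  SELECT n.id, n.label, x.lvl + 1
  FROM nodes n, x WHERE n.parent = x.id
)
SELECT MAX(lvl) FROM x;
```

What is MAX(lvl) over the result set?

3

Base: id=7 (n20) at lvl 0.
Iteration 1: rows with parent in {7} -> n7 (id 9, lvl 1).
Iteration 2: rows with parent in {9} -> n38 (id 10, lvl 2), n26 (id 12, lvl 2).
Iteration 3: rows with parent in {10,12} -> n30 (id 11, lvl 3), n15 (id 14, lvl 3).
Iteration 4: no rows with parent in {11,14}; recursion stops.
lvl values: 0, 1, 2, 2, 3, 3; the maximum is 3.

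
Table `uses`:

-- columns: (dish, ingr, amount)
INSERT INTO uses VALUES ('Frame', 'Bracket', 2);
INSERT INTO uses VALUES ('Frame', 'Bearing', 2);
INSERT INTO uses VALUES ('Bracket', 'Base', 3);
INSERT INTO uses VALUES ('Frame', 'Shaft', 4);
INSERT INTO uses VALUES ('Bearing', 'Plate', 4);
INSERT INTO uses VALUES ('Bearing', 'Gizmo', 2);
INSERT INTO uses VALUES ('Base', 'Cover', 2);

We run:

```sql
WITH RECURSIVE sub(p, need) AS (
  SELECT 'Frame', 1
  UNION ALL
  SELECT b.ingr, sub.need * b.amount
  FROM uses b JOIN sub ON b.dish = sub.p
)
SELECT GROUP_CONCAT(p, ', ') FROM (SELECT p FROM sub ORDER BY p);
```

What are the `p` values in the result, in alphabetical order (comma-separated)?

Base, Bearing, Bracket, Cover, Frame, Gizmo, Plate, Shaft

Base: (Frame, need=1).
Iteration 1: components of {Frame} -> Bearing = 1*2 = 2, Bracket = 1*2 = 2, Shaft = 1*4 = 4.
Iteration 2: components of {Bearing,Bracket,Shaft} -> Base = 2*3 = 6, Gizmo = 2*2 = 4, Plate = 2*4 = 8.
Iteration 3: components of {Base,Gizmo,Plate} -> Cover = 6*2 = 12.
Iteration 4: no further components; recursion stops.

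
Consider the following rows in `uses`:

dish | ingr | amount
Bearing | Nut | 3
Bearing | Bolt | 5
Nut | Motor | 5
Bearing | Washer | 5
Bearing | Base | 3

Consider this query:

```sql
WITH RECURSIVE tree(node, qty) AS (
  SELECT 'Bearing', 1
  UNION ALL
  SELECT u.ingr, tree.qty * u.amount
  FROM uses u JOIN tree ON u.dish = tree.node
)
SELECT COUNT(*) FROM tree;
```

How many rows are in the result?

6

Base: (Bearing, qty=1).
Iteration 1: components of {Bearing} -> Base = 1*3 = 3, Bolt = 1*5 = 5, Nut = 1*3 = 3, Washer = 1*5 = 5.
Iteration 2: components of {Base,Bolt,Nut,Washer} -> Motor = 3*5 = 15.
Iteration 3: no further components; recursion stops.
Total rows emitted: 6.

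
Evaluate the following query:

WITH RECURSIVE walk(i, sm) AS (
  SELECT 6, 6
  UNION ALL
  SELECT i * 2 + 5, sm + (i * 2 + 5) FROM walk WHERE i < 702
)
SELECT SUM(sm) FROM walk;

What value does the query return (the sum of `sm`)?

Base: i=6, sm=6.
Iteration 1: 6 < 702 holds -> i = 6 * 2 + 5 = 17, sm = 6 + 17 = 23.
Iteration 2: 17 < 702 holds -> i = 17 * 2 + 5 = 39, sm = 23 + 39 = 62.
Iteration 3: 39 < 702 holds -> i = 39 * 2 + 5 = 83, sm = 62 + 83 = 145.
Iteration 4: 83 < 702 holds -> i = 83 * 2 + 5 = 171, sm = 145 + 171 = 316.
Iteration 5: 171 < 702 holds -> i = 171 * 2 + 5 = 347, sm = 316 + 347 = 663.
Iteration 6: 347 < 702 holds -> i = 347 * 2 + 5 = 699, sm = 663 + 699 = 1362.
Iteration 7: 699 < 702 holds -> i = 699 * 2 + 5 = 1403, sm = 1362 + 1403 = 2765.
Iteration 8: 1403 < 702 fails; recursion stops.
SUM(sm) = 6 + 23 + 62 + 145 + 316 + 663 + 1362 + 2765 = 5342.

5342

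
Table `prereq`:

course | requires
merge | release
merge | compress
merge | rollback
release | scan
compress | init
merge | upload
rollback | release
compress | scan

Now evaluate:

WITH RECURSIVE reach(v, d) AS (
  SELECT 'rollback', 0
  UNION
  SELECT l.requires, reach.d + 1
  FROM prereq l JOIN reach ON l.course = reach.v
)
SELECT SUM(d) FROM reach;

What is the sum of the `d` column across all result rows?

3

Base: (rollback, d=0).
Iteration 1: edges from {rollback} -> (release, d=1).
Iteration 2: edges from {release} -> (scan, d=2).
Iteration 3: no outgoing edges from {scan}; recursion stops.
SUM(d) = 0 + 1 + 2 = 3.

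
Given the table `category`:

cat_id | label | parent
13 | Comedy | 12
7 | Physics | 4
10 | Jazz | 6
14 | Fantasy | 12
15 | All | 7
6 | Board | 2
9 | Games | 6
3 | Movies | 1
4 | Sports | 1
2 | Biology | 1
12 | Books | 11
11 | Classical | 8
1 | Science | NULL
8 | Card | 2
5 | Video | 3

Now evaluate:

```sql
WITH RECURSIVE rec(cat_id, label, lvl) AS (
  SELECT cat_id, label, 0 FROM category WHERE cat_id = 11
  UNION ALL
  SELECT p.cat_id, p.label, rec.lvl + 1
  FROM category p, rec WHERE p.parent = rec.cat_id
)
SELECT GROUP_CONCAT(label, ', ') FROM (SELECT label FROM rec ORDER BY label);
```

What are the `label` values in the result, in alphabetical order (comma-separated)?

Books, Classical, Comedy, Fantasy

Base: cat_id=11 (Classical) at lvl 0.
Iteration 1: rows with parent in {11} -> Books (id 12, lvl 1).
Iteration 2: rows with parent in {12} -> Comedy (id 13, lvl 2), Fantasy (id 14, lvl 2).
Iteration 3: no rows with parent in {13,14}; recursion stops.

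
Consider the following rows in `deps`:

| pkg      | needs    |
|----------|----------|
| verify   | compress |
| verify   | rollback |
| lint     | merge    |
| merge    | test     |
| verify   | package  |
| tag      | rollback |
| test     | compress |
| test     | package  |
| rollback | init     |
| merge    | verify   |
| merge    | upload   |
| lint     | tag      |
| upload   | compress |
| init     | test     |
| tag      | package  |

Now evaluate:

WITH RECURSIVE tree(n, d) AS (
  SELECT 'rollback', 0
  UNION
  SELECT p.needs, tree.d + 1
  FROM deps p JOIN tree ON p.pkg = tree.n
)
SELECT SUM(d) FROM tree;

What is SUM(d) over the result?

9

Base: (rollback, d=0).
Iteration 1: edges from {rollback} -> (init, d=1).
Iteration 2: edges from {init} -> (test, d=2).
Iteration 3: edges from {test} -> (compress, d=3), (package, d=3).
Iteration 4: no outgoing edges from {compress,package}; recursion stops.
SUM(d) = 0 + 1 + 2 + 3 + 3 = 9.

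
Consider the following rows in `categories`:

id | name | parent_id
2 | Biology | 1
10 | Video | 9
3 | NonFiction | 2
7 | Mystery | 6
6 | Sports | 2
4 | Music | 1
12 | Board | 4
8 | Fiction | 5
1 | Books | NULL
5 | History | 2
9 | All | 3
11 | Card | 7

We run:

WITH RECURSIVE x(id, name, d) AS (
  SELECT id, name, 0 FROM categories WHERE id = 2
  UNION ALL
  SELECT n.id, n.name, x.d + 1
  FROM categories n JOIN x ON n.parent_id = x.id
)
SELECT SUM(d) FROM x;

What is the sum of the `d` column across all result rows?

Base: id=2 (Biology) at d 0.
Iteration 1: rows with parent_id in {2} -> NonFiction (id 3, d 1), History (id 5, d 1), Sports (id 6, d 1).
Iteration 2: rows with parent_id in {3,5,6} -> Mystery (id 7, d 2), Fiction (id 8, d 2), All (id 9, d 2).
Iteration 3: rows with parent_id in {7,8,9} -> Video (id 10, d 3), Card (id 11, d 3).
Iteration 4: no rows with parent_id in {10,11}; recursion stops.
SUM(d) = 0 + 1 + 1 + 1 + 2 + 2 + 2 + 3 + 3 = 15.

15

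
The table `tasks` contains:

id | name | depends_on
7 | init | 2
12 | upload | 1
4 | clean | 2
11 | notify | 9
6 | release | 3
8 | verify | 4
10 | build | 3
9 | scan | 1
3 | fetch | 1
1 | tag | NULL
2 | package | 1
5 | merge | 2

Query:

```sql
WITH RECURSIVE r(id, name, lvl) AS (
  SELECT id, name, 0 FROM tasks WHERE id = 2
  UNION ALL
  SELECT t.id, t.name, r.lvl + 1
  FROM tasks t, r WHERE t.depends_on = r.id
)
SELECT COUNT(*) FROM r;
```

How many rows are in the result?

5

Base: id=2 (package) at lvl 0.
Iteration 1: rows with depends_on in {2} -> clean (id 4, lvl 1), merge (id 5, lvl 1), init (id 7, lvl 1).
Iteration 2: rows with depends_on in {4,5,7} -> verify (id 8, lvl 2).
Iteration 3: no rows with depends_on in {8}; recursion stops.
Total rows emitted: 5.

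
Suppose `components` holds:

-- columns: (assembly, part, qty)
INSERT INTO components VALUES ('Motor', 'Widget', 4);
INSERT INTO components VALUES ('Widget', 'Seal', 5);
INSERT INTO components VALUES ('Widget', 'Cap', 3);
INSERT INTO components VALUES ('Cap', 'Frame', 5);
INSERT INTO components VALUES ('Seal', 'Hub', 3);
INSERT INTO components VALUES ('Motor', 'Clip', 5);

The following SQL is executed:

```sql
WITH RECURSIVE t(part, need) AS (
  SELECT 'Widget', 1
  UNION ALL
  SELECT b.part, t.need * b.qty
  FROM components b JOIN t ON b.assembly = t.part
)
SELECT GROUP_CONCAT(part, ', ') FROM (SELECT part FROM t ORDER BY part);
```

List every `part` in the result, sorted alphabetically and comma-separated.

Base: (Widget, need=1).
Iteration 1: components of {Widget} -> Cap = 1*3 = 3, Seal = 1*5 = 5.
Iteration 2: components of {Cap,Seal} -> Frame = 3*5 = 15, Hub = 5*3 = 15.
Iteration 3: no further components; recursion stops.

Cap, Frame, Hub, Seal, Widget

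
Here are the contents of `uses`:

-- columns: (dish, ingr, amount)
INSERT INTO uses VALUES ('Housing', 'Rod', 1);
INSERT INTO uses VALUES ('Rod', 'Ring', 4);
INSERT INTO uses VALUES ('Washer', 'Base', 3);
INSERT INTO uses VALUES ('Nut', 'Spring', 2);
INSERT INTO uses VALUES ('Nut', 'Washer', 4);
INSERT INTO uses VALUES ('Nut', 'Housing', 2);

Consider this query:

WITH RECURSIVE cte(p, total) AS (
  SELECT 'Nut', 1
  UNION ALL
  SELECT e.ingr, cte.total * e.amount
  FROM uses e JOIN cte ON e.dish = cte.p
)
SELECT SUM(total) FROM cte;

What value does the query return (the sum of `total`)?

31

Base: (Nut, total=1).
Iteration 1: components of {Nut} -> Housing = 1*2 = 2, Spring = 1*2 = 2, Washer = 1*4 = 4.
Iteration 2: components of {Housing,Spring,Washer} -> Base = 4*3 = 12, Rod = 2*1 = 2.
Iteration 3: components of {Base,Rod} -> Ring = 2*4 = 8.
Iteration 4: no further components; recursion stops.
SUM(total) = 1 + 2 + 2 + 4 + 2 + 12 + 8 = 31.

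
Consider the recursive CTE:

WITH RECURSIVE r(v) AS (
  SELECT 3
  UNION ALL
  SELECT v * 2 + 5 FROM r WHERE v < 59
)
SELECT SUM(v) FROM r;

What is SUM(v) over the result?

100

Base: v=3.
Iteration 1: 3 < 59 holds -> v = 3 * 2 + 5 = 11.
Iteration 2: 11 < 59 holds -> v = 11 * 2 + 5 = 27.
Iteration 3: 27 < 59 holds -> v = 27 * 2 + 5 = 59.
Iteration 4: 59 < 59 fails; recursion stops.
SUM(v) = 3 + 11 + 27 + 59 = 100.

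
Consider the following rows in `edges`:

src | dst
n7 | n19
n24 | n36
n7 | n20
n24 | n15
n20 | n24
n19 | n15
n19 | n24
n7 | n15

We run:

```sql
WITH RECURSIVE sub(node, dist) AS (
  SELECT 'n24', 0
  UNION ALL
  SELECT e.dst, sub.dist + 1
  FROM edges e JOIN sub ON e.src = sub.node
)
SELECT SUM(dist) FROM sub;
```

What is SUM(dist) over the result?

Base: (n24, dist=0).
Iteration 1: edges from {n24} -> (n15, dist=1), (n36, dist=1).
Iteration 2: no outgoing edges from {n15,n36}; recursion stops.
SUM(dist) = 0 + 1 + 1 = 2.

2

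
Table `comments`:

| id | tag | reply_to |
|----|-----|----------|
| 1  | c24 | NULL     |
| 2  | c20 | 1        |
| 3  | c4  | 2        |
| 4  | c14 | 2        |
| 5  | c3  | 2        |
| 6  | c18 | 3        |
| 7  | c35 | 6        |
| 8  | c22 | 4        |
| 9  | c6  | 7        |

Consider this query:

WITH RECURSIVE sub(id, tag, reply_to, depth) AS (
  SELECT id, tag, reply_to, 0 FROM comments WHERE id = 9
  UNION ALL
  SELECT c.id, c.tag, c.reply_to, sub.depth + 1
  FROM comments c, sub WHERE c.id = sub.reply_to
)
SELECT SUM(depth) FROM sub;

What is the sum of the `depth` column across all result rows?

Base: id=9 (c6), reply_to=7, depth 0.
Iteration 1: join on id=7 -> c35 (id 7, reply_to=6, depth 1).
Iteration 2: join on id=6 -> c18 (id 6, reply_to=3, depth 2).
Iteration 3: join on id=3 -> c4 (id 3, reply_to=2, depth 3).
Iteration 4: join on id=2 -> c20 (id 2, reply_to=1, depth 4).
Iteration 5: join on id=1 -> c24 (id 1, reply_to=NULL, depth 5).
Iteration 6: reply_to is NULL; no match; recursion stops.
SUM(depth) = 0 + 1 + 2 + 3 + 4 + 5 = 15.

15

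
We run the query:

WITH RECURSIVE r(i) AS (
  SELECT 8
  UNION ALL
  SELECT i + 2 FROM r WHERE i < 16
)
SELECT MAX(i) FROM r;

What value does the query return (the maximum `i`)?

16

Base: i=8.
Iteration 1: 8 < 16 holds -> i = 8 + 2 = 10.
Iteration 2: 10 < 16 holds -> i = 10 + 2 = 12.
Iteration 3: 12 < 16 holds -> i = 12 + 2 = 14.
Iteration 4: 14 < 16 holds -> i = 14 + 2 = 16.
Iteration 5: 16 < 16 fails; recursion stops.
i values: 8, 10, 12, 14, 16; the maximum is 16.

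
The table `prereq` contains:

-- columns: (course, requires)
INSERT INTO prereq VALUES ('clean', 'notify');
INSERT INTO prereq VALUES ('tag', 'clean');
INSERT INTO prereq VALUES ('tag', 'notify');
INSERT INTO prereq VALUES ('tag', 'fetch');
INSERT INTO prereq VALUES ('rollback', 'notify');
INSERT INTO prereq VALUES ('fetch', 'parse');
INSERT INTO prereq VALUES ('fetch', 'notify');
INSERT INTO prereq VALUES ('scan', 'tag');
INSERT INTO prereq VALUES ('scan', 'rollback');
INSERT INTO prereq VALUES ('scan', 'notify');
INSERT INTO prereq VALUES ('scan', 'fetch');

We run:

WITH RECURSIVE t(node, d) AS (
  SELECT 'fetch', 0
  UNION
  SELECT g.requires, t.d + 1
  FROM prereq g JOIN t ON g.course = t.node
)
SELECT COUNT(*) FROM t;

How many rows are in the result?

3

Base: (fetch, d=0).
Iteration 1: edges from {fetch} -> (notify, d=1), (parse, d=1).
Iteration 2: no outgoing edges from {notify,parse}; recursion stops.
Total rows emitted: 3.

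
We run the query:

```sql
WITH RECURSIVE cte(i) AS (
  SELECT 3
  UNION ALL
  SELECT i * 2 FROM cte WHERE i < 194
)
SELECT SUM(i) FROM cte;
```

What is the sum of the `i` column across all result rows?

Base: i=3.
Iteration 1: 3 < 194 holds -> i = 3 * 2 = 6.
Iteration 2: 6 < 194 holds -> i = 6 * 2 = 12.
Iteration 3: 12 < 194 holds -> i = 12 * 2 = 24.
Iteration 4: 24 < 194 holds -> i = 24 * 2 = 48.
Iteration 5: 48 < 194 holds -> i = 48 * 2 = 96.
Iteration 6: 96 < 194 holds -> i = 96 * 2 = 192.
Iteration 7: 192 < 194 holds -> i = 192 * 2 = 384.
Iteration 8: 384 < 194 fails; recursion stops.
SUM(i) = 3 + 6 + 12 + 24 + 48 + 96 + 192 + 384 = 765.

765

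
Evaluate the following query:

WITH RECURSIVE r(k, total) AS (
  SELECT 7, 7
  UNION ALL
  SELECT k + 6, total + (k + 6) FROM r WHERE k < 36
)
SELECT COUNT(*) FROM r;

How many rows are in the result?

6

Base: k=7, total=7.
Iteration 1: 7 < 36 holds -> k = 7 + 6 = 13, total = 7 + 13 = 20.
Iteration 2: 13 < 36 holds -> k = 13 + 6 = 19, total = 20 + 19 = 39.
Iteration 3: 19 < 36 holds -> k = 19 + 6 = 25, total = 39 + 25 = 64.
Iteration 4: 25 < 36 holds -> k = 25 + 6 = 31, total = 64 + 31 = 95.
Iteration 5: 31 < 36 holds -> k = 31 + 6 = 37, total = 95 + 37 = 132.
Iteration 6: 37 < 36 fails; recursion stops.
Total rows emitted: 6.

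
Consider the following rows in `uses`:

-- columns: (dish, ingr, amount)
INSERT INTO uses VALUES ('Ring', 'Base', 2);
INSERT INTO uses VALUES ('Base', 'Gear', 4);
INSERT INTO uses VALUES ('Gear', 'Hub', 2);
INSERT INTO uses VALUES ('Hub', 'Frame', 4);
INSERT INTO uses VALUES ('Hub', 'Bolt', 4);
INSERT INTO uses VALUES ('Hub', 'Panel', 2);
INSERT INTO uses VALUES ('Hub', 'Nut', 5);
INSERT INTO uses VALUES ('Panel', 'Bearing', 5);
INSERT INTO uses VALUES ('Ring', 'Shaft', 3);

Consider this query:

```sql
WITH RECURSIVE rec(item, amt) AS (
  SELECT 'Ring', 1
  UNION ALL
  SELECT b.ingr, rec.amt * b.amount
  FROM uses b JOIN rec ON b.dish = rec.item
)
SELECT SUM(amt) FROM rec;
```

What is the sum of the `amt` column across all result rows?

Base: (Ring, amt=1).
Iteration 1: components of {Ring} -> Base = 1*2 = 2, Shaft = 1*3 = 3.
Iteration 2: components of {Base,Shaft} -> Gear = 2*4 = 8.
Iteration 3: components of {Gear} -> Hub = 8*2 = 16.
Iteration 4: components of {Hub} -> Bolt = 16*4 = 64, Frame = 16*4 = 64, Nut = 16*5 = 80, Panel = 16*2 = 32.
Iteration 5: components of {Bolt,Frame,Nut,Panel} -> Bearing = 32*5 = 160.
Iteration 6: no further components; recursion stops.
SUM(amt) = 1 + 2 + 3 + 8 + 16 + 64 + 64 + 32 + 80 + 160 = 430.

430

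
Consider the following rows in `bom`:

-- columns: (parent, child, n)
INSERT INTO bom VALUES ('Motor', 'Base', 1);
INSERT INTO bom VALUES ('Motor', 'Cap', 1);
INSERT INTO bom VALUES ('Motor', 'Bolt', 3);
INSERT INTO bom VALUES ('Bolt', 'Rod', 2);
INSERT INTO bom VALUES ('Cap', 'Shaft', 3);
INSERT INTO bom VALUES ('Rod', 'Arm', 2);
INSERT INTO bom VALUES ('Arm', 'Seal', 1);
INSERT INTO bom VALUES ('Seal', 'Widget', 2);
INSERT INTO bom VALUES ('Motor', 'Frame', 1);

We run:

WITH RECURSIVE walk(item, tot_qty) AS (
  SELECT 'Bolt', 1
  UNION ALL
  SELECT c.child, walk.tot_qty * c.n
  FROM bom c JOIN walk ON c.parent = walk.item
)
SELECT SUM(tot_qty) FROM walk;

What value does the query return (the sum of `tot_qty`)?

19

Base: (Bolt, tot_qty=1).
Iteration 1: components of {Bolt} -> Rod = 1*2 = 2.
Iteration 2: components of {Rod} -> Arm = 2*2 = 4.
Iteration 3: components of {Arm} -> Seal = 4*1 = 4.
Iteration 4: components of {Seal} -> Widget = 4*2 = 8.
Iteration 5: no further components; recursion stops.
SUM(tot_qty) = 1 + 2 + 4 + 4 + 8 = 19.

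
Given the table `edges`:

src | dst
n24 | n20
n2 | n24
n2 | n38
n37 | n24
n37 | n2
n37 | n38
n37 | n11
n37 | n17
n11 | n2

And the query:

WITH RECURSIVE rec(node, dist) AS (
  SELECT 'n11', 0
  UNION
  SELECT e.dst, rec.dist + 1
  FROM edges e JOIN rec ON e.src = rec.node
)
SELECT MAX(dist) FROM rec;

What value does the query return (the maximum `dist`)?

3

Base: (n11, dist=0).
Iteration 1: edges from {n11} -> (n2, dist=1).
Iteration 2: edges from {n2} -> (n24, dist=2), (n38, dist=2).
Iteration 3: edges from {n24,n38} -> (n20, dist=3).
Iteration 4: no outgoing edges from {n20}; recursion stops.
dist values: 0, 1, 2, 2, 3; the maximum is 3.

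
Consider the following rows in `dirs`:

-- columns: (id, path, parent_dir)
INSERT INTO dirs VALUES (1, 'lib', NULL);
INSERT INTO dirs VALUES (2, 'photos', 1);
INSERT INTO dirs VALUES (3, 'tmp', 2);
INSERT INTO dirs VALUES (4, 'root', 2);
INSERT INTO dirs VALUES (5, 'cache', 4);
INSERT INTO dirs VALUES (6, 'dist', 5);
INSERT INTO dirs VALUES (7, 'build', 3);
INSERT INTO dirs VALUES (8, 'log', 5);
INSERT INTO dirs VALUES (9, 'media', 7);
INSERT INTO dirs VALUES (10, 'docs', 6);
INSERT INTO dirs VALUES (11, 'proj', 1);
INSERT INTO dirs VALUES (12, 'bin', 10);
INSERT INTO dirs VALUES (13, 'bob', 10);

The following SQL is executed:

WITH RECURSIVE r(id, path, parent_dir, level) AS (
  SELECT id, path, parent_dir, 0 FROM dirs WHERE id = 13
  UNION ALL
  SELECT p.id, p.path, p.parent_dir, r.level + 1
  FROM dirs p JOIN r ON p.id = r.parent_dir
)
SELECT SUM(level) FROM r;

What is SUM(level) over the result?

Base: id=13 (bob), parent_dir=10, level 0.
Iteration 1: join on id=10 -> docs (id 10, parent_dir=6, level 1).
Iteration 2: join on id=6 -> dist (id 6, parent_dir=5, level 2).
Iteration 3: join on id=5 -> cache (id 5, parent_dir=4, level 3).
Iteration 4: join on id=4 -> root (id 4, parent_dir=2, level 4).
Iteration 5: join on id=2 -> photos (id 2, parent_dir=1, level 5).
Iteration 6: join on id=1 -> lib (id 1, parent_dir=NULL, level 6).
Iteration 7: parent_dir is NULL; no match; recursion stops.
SUM(level) = 0 + 1 + 2 + 3 + 4 + 5 + 6 = 21.

21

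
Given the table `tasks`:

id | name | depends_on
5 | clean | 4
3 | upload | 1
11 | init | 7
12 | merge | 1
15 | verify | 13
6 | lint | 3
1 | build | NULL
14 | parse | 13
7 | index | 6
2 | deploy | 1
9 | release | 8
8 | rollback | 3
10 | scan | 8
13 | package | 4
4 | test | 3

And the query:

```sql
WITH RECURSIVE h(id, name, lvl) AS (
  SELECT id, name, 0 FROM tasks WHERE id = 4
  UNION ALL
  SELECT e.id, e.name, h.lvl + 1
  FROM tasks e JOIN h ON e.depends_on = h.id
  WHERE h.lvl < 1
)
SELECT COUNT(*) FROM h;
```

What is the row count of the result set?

Base: id=4 (test) at lvl 0.
Iteration 1: rows with depends_on in {4} -> clean (id 5, lvl 1), package (id 13, lvl 1).
Iteration 2: lvl < 1 fails for all current rows; recursion stops.
Total rows emitted: 3.

3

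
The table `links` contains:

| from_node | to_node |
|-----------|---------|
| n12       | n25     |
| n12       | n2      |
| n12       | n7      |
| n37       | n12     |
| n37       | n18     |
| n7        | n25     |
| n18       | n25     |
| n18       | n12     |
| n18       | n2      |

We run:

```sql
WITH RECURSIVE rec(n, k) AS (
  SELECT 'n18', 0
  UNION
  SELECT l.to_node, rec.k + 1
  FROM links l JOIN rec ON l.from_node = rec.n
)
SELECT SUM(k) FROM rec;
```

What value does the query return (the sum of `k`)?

Base: (n18, k=0).
Iteration 1: edges from {n18} -> (n12, k=1), (n2, k=1), (n25, k=1).
Iteration 2: edges from {n12,n2,n25} -> (n2, k=2), (n25, k=2), (n7, k=2).
Iteration 3: edges from {n2,n25,n7} -> (n25, k=3).
Iteration 4: no outgoing edges from {n25}; recursion stops.
SUM(k) = 0 + 1 + 1 + 1 + 2 + 2 + 2 + 3 = 12.

12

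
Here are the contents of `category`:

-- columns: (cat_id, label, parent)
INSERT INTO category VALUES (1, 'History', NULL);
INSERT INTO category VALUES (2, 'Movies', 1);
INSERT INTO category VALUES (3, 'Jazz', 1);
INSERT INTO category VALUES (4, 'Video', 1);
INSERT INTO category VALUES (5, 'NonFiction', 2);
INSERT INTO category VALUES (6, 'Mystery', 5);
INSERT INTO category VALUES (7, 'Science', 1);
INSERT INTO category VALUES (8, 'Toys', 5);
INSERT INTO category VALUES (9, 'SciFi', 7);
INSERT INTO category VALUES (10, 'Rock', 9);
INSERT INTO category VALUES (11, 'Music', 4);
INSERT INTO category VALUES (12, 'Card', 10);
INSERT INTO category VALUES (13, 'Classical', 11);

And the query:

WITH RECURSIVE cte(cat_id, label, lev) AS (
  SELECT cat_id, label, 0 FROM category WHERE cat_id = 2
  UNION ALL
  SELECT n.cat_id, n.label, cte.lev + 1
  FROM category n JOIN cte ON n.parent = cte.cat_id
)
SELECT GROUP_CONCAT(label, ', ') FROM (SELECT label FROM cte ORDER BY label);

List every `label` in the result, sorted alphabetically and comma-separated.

Base: cat_id=2 (Movies) at lev 0.
Iteration 1: rows with parent in {2} -> NonFiction (id 5, lev 1).
Iteration 2: rows with parent in {5} -> Mystery (id 6, lev 2), Toys (id 8, lev 2).
Iteration 3: no rows with parent in {6,8}; recursion stops.

Movies, Mystery, NonFiction, Toys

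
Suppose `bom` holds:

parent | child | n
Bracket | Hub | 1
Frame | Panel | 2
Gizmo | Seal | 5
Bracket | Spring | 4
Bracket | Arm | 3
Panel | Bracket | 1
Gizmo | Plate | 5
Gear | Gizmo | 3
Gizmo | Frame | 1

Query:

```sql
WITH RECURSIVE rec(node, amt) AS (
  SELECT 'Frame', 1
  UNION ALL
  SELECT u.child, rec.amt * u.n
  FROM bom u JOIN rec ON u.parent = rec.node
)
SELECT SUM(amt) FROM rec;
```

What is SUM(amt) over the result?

Base: (Frame, amt=1).
Iteration 1: components of {Frame} -> Panel = 1*2 = 2.
Iteration 2: components of {Panel} -> Bracket = 2*1 = 2.
Iteration 3: components of {Bracket} -> Arm = 2*3 = 6, Hub = 2*1 = 2, Spring = 2*4 = 8.
Iteration 4: no further components; recursion stops.
SUM(amt) = 1 + 2 + 2 + 2 + 6 + 8 = 21.

21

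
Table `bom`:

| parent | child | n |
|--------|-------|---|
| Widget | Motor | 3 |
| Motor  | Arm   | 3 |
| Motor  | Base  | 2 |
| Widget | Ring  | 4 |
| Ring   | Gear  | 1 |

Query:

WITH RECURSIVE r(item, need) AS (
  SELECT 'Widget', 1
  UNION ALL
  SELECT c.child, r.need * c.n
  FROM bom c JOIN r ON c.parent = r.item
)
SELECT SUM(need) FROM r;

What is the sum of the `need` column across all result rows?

27

Base: (Widget, need=1).
Iteration 1: components of {Widget} -> Motor = 1*3 = 3, Ring = 1*4 = 4.
Iteration 2: components of {Motor,Ring} -> Arm = 3*3 = 9, Base = 3*2 = 6, Gear = 4*1 = 4.
Iteration 3: no further components; recursion stops.
SUM(need) = 1 + 3 + 4 + 9 + 6 + 4 = 27.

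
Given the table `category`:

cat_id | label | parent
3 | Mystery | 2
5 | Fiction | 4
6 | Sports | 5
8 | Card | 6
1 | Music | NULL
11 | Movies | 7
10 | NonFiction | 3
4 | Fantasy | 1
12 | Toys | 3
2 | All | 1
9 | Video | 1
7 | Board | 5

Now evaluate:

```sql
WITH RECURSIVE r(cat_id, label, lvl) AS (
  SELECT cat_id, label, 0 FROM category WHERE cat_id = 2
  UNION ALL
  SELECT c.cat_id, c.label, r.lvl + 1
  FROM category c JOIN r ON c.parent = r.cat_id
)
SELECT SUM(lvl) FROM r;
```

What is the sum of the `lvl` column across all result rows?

5

Base: cat_id=2 (All) at lvl 0.
Iteration 1: rows with parent in {2} -> Mystery (id 3, lvl 1).
Iteration 2: rows with parent in {3} -> NonFiction (id 10, lvl 2), Toys (id 12, lvl 2).
Iteration 3: no rows with parent in {10,12}; recursion stops.
SUM(lvl) = 0 + 1 + 2 + 2 = 5.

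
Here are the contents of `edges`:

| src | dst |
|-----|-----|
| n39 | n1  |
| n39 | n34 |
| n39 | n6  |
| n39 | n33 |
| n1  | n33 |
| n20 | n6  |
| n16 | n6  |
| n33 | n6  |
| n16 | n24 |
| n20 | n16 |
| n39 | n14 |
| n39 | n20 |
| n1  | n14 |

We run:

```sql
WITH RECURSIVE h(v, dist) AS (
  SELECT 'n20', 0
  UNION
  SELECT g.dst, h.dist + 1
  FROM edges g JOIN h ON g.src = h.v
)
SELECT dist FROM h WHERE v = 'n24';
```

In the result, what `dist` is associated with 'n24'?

Base: (n20, dist=0).
Iteration 1: edges from {n20} -> (n16, dist=1), (n6, dist=1).
Iteration 2: edges from {n16,n6} -> (n24, dist=2), (n6, dist=2).
Iteration 3: no outgoing edges from {n24,n6}; recursion stops.

2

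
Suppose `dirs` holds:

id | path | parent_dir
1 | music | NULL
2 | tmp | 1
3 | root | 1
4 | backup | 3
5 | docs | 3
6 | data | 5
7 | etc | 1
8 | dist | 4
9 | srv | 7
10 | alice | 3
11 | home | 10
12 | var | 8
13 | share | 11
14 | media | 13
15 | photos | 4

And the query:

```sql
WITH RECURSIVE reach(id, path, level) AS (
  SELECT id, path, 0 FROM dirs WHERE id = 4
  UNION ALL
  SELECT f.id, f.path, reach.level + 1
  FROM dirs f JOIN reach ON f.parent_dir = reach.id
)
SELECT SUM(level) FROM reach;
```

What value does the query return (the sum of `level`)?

Base: id=4 (backup) at level 0.
Iteration 1: rows with parent_dir in {4} -> dist (id 8, level 1), photos (id 15, level 1).
Iteration 2: rows with parent_dir in {8,15} -> var (id 12, level 2).
Iteration 3: no rows with parent_dir in {12}; recursion stops.
SUM(level) = 0 + 1 + 1 + 2 = 4.

4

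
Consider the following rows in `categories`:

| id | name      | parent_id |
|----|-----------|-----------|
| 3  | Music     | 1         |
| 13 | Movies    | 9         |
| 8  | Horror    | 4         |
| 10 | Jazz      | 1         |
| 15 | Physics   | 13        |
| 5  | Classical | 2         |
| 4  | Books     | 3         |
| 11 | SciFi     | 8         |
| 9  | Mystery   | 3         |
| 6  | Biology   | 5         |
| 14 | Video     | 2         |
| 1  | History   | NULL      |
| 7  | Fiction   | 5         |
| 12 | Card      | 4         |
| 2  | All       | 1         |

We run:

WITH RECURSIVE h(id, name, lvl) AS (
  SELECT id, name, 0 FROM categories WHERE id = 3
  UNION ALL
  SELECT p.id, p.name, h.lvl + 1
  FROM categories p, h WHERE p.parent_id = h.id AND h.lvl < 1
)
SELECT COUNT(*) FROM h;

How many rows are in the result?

3

Base: id=3 (Music) at lvl 0.
Iteration 1: rows with parent_id in {3} -> Books (id 4, lvl 1), Mystery (id 9, lvl 1).
Iteration 2: lvl < 1 fails for all current rows; recursion stops.
Total rows emitted: 3.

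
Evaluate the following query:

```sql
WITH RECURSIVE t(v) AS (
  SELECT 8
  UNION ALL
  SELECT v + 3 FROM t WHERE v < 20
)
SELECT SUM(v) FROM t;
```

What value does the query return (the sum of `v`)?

70

Base: v=8.
Iteration 1: 8 < 20 holds -> v = 8 + 3 = 11.
Iteration 2: 11 < 20 holds -> v = 11 + 3 = 14.
Iteration 3: 14 < 20 holds -> v = 14 + 3 = 17.
Iteration 4: 17 < 20 holds -> v = 17 + 3 = 20.
Iteration 5: 20 < 20 fails; recursion stops.
SUM(v) = 8 + 11 + 14 + 17 + 20 = 70.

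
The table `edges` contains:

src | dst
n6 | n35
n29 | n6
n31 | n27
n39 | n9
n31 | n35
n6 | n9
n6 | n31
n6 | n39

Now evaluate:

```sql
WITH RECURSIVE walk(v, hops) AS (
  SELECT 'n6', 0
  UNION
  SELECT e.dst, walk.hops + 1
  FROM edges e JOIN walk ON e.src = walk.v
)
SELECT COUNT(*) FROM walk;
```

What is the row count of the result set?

Base: (n6, hops=0).
Iteration 1: edges from {n6} -> (n31, hops=1), (n35, hops=1), (n39, hops=1), (n9, hops=1).
Iteration 2: edges from {n31,n35,n39,n9} -> (n27, hops=2), (n35, hops=2), (n9, hops=2).
Iteration 3: no outgoing edges from {n27,n35,n9}; recursion stops.
Total rows emitted: 8.

8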